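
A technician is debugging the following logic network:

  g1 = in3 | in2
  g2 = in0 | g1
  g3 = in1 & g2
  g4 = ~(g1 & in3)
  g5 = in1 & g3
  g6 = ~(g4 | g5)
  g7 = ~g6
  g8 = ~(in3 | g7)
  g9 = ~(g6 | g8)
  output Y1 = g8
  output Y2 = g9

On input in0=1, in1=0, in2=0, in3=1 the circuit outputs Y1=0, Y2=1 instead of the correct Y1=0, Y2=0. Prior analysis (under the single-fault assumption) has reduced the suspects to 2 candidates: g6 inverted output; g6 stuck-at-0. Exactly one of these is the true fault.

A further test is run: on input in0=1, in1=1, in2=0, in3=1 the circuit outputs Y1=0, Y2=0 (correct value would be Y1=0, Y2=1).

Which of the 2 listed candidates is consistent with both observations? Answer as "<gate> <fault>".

g6 inverted output

Evaluate each candidate on input in0=1, in1=1, in2=0, in3=1:
  g6 inverted output: g1=1, g2=1, g3=1, g4=0, g5=1, g6=1 [inverted output], g7=0, g8=0, g9=0 → Y1=0, Y2=0 — matches
  g6 stuck-at-0: g1=1, g2=1, g3=1, g4=0, g5=1, g6=0 [stuck-at-0], g7=1, g8=0, g9=1 → Y1=0, Y2=1 — eliminated
Only g6 inverted output reproduces the observed Y1=0, Y2=0.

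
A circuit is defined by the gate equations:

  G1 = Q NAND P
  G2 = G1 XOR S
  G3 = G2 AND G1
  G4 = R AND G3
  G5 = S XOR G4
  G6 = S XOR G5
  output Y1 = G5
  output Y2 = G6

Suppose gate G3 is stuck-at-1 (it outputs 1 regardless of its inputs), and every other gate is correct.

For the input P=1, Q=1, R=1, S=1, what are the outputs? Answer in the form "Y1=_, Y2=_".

Y1=0, Y2=1

Propagate with G3 forced: G1=0, G2=1, G3=1 [stuck-at-1], G4=1, G5=0, G6=1.
So the outputs are Y1=0, Y2=1. (Without the fault they would be Y1=1, Y2=0.)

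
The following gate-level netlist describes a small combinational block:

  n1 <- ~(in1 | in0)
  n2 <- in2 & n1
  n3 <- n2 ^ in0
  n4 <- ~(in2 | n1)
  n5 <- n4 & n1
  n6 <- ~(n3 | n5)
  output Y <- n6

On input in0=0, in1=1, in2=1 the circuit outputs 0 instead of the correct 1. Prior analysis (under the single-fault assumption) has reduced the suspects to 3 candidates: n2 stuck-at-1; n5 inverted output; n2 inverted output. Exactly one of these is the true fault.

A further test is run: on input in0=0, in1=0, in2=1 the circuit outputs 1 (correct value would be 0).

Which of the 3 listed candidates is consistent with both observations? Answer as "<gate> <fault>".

Evaluate each candidate on input in0=0, in1=0, in2=1:
  n2 stuck-at-1: n1=1, n2=1 [stuck-at-1], n3=1, n4=0, n5=0, n6=0 → 0 — eliminated
  n5 inverted output: n1=1, n2=1, n3=1, n4=0, n5=1 [inverted output], n6=0 → 0 — eliminated
  n2 inverted output: n1=1, n2=0 [inverted output], n3=0, n4=0, n5=0, n6=1 → 1 — matches
Only n2 inverted output reproduces the observed 1.

n2 inverted output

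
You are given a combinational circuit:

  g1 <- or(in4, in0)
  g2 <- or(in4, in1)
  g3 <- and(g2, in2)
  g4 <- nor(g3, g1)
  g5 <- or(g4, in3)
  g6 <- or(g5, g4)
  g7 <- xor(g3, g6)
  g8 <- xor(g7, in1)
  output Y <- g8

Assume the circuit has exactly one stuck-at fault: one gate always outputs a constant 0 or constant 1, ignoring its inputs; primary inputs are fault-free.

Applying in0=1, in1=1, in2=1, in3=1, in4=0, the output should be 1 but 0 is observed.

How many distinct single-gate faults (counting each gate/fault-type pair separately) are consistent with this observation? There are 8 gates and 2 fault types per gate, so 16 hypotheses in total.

6

Fault-free: g1=1, g2=1, g3=1, g4=0, g5=1, g6=1, g7=0, g8=1 → 1. Observed 0.
  g1: none of the 2 fault types match ✗
  g2: stuck-at-0 ✓; others ✗
  g3: stuck-at-0 ✓; others ✗
  g4: none of the 2 fault types match ✗
  g5: stuck-at-0 ✓; others ✗
  g6: stuck-at-0 ✓; others ✗
  g7: stuck-at-1 ✓; others ✗
  g8: stuck-at-0 ✓; others ✗
Consistent faults: {g2 stuck-at-0, g3 stuck-at-0, g5 stuck-at-0, g6 stuck-at-0, g7 stuck-at-1, g8 stuck-at-0} — 6 in all.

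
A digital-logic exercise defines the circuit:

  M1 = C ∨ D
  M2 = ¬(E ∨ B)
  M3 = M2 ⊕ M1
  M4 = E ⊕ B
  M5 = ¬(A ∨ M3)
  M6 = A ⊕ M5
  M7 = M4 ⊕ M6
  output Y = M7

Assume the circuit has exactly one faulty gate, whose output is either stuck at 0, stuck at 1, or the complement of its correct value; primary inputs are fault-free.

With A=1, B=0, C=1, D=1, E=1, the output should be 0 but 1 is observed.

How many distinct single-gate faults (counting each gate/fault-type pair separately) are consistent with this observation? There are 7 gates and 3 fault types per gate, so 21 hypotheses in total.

Fault-free: M1=1, M2=0, M3=1, M4=1, M5=0, M6=1, M7=0 → 0. Observed 1.
  M1: none of the 3 fault types match ✗
  M2: none of the 3 fault types match ✗
  M3: none of the 3 fault types match ✗
  M4: stuck-at-0, inverted output ✓; others ✗
  M5: stuck-at-1, inverted output ✓; others ✗
  M6: stuck-at-0, inverted output ✓; others ✗
  M7: stuck-at-1, inverted output ✓; others ✗
Consistent faults: {M4 stuck-at-0, M4 inverted output, M5 stuck-at-1, M5 inverted output, M6 stuck-at-0, M6 inverted output, M7 stuck-at-1, M7 inverted output} — 8 in all.

8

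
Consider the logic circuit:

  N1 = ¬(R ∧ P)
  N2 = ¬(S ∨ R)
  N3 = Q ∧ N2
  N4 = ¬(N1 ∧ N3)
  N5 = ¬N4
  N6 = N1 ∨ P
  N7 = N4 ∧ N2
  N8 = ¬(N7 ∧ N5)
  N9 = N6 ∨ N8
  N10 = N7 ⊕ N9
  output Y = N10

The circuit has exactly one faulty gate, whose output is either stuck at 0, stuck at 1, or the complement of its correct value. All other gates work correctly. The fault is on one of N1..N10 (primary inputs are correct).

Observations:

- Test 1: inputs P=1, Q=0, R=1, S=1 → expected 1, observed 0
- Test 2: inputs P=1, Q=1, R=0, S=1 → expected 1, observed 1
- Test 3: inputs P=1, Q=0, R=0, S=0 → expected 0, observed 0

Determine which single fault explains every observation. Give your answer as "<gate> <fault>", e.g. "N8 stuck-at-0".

N2 stuck-at-1

Fault-free values for test 1 (P=1, Q=0, R=1, S=1): N1=0, N2=0, N3=0, N4=1, N5=0, N6=1, N7=0, N8=1, N9=1, N10=1, giving Y=1. Observed 0.
Test 1: faults giving observed 0 are {N2 stuck-at-1, N2 inverted output, N7 stuck-at-1, N7 inverted output, N9 stuck-at-0, N9 inverted output, N10 stuck-at-0, N10 inverted output}.
Test 2 (P=1, Q=1, R=0, S=1): fault-free N1=1, N2=0, N3=0, N4=1, N5=0, N6=1, N7=0, N8=1, N9=1, N10=1 → 1; observed 1. Eliminates N7 stuck-at-1, N7 inverted output, N9 stuck-at-0, N9 inverted output, N10 stuck-at-0, N10 inverted output.
Test 3 (P=1, Q=0, R=0, S=0): fault-free N1=1, N2=1, N3=0, N4=1, N5=0, N6=1, N7=1, N8=1, N9=1, N10=0 → 0; observed 0. Eliminates N2 inverted output.
Only N2 stuck-at-1 is consistent with every test.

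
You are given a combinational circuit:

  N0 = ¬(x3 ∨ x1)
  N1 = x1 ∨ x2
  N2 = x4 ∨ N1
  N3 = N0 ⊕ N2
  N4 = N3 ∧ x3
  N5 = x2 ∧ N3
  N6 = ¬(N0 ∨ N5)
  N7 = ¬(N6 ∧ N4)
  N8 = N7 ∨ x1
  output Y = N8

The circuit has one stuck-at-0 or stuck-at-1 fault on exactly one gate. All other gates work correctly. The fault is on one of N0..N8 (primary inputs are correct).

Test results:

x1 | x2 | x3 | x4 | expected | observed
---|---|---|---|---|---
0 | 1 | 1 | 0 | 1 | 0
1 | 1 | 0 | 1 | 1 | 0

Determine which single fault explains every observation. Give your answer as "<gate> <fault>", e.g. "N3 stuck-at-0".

Fault-free values for test 1 (x1=0, x2=1, x3=1, x4=0): N0=0, N1=1, N2=1, N3=1, N4=1, N5=1, N6=0, N7=1, N8=1, giving Y=1. Observed 0.
Test 1: faults giving observed 0 are {N5 stuck-at-0, N6 stuck-at-1, N7 stuck-at-0, N8 stuck-at-0}.
Test 2 (x1=1, x2=1, x3=0, x4=1): fault-free N0=0, N1=1, N2=1, N3=1, N4=0, N5=1, N6=0, N7=1, N8=1 → 1; observed 0. Eliminates N5 stuck-at-0, N6 stuck-at-1, N7 stuck-at-0.
Only N8 stuck-at-0 is consistent with every test.

N8 stuck-at-0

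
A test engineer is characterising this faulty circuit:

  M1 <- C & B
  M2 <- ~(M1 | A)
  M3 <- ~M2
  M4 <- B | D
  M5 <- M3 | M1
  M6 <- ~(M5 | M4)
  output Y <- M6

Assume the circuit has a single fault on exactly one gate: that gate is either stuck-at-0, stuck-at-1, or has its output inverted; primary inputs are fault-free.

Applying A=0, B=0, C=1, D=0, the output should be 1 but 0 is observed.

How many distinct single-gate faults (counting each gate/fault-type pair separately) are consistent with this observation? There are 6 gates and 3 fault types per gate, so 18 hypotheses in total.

Fault-free: M1=0, M2=1, M3=0, M4=0, M5=0, M6=1 → 1. Observed 0.
  M1: stuck-at-1, inverted output ✓; others ✗
  M2: stuck-at-0, inverted output ✓; others ✗
  M3: stuck-at-1, inverted output ✓; others ✗
  M4: stuck-at-1, inverted output ✓; others ✗
  M5: stuck-at-1, inverted output ✓; others ✗
  M6: stuck-at-0, inverted output ✓; others ✗
Consistent faults: {M1 stuck-at-1, M1 inverted output, M2 stuck-at-0, M2 inverted output, M3 stuck-at-1, M3 inverted output, M4 stuck-at-1, M4 inverted output, M5 stuck-at-1, M5 inverted output, M6 stuck-at-0, M6 inverted output} — 12 in all.

12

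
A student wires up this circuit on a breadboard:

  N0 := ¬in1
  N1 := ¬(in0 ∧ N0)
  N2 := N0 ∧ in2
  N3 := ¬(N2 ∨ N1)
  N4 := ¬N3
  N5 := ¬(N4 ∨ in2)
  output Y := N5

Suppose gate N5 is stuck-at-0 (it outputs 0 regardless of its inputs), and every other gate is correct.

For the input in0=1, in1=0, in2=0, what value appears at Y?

Propagate with N5 forced: N0=1, N1=0, N2=0, N3=1, N4=0, N5=0 [stuck-at-0].
So Y = 0. (Without the fault it would be 1.)

0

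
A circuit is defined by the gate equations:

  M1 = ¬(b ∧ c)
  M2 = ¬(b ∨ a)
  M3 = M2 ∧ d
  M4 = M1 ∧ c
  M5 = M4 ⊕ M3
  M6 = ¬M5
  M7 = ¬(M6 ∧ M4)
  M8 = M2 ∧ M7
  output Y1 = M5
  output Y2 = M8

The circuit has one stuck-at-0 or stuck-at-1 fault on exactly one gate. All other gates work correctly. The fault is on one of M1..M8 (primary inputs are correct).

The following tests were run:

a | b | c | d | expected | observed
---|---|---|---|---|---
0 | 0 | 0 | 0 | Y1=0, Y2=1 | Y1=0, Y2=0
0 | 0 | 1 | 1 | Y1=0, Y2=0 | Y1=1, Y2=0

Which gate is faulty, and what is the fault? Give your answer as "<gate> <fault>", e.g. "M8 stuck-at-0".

M2 stuck-at-0

Fault-free values for test 1 (a=0, b=0, c=0, d=0): M1=1, M2=1, M3=0, M4=0, M5=0, M6=1, M7=1, M8=1, giving Y1=0, Y2=1. Observed Y1=0, Y2=0.
Test 1: faults giving observed Y1=0, Y2=0 are {M2 stuck-at-0, M7 stuck-at-0, M8 stuck-at-0}.
Test 2 (a=0, b=0, c=1, d=1): fault-free M1=1, M2=1, M3=1, M4=1, M5=0, M6=1, M7=0, M8=0 → Y1=0, Y2=0; observed Y1=1, Y2=0. Eliminates M7 stuck-at-0, M8 stuck-at-0.
Only M2 stuck-at-0 is consistent with every test.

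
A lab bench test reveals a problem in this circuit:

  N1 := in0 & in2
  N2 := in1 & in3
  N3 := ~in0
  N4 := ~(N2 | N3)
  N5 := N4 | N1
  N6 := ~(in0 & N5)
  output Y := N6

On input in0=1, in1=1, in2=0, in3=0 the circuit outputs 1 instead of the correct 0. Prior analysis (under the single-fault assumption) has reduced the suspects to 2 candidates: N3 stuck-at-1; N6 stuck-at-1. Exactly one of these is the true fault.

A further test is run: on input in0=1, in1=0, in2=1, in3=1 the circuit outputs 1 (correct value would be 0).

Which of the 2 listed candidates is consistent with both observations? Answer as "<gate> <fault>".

N6 stuck-at-1

Evaluate each candidate on input in0=1, in1=0, in2=1, in3=1:
  N3 stuck-at-1: N1=1, N2=0, N3=1 [stuck-at-1], N4=0, N5=1, N6=0 → 0 — eliminated
  N6 stuck-at-1: N1=1, N2=0, N3=0, N4=1, N5=1, N6=1 [stuck-at-1] → 1 — matches
Only N6 stuck-at-1 reproduces the observed 1.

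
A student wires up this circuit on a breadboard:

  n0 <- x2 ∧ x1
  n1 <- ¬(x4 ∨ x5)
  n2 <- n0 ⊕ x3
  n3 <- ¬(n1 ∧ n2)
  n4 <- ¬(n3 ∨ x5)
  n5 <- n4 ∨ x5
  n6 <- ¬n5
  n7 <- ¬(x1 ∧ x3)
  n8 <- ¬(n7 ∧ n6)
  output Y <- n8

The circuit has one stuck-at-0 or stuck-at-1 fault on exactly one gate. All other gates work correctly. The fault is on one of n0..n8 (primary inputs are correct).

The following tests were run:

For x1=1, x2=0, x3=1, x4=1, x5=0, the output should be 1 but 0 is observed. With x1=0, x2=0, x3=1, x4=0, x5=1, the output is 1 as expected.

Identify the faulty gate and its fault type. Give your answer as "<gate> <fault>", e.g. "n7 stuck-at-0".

n7 stuck-at-1

Fault-free values for test 1 (x1=1, x2=0, x3=1, x4=1, x5=0): n0=0, n1=0, n2=1, n3=1, n4=0, n5=0, n6=1, n7=0, n8=1, giving Y=1. Observed 0.
Test 1: faults giving observed 0 are {n7 stuck-at-1, n8 stuck-at-0}.
Test 2 (x1=0, x2=0, x3=1, x4=0, x5=1): fault-free n0=0, n1=0, n2=1, n3=1, n4=0, n5=1, n6=0, n7=1, n8=1 → 1; observed 1. Eliminates n8 stuck-at-0.
Only n7 stuck-at-1 is consistent with every test.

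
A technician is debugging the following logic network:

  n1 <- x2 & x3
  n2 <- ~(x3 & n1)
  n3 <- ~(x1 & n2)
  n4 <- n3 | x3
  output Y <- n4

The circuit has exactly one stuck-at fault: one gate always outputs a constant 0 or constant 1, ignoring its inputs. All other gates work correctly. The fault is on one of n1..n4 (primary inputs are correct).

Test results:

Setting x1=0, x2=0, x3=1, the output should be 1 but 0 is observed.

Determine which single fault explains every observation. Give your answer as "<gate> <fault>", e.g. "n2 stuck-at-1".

Fault-free values for test 1 (x1=0, x2=0, x3=1): n1=0, n2=1, n3=1, n4=1, giving Y=1. Observed 0.
Test 1: faults giving observed 0 are {n4 stuck-at-0}.
Only n4 stuck-at-0 is consistent with every test.

n4 stuck-at-0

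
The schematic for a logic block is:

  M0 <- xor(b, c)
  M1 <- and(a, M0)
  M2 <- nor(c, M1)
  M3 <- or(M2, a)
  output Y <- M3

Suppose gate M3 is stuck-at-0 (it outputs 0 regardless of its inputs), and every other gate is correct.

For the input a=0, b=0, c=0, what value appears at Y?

0

Propagate with M3 forced: M0=0, M1=0, M2=1, M3=0 [stuck-at-0].
So Y = 0. (Without the fault it would be 1.)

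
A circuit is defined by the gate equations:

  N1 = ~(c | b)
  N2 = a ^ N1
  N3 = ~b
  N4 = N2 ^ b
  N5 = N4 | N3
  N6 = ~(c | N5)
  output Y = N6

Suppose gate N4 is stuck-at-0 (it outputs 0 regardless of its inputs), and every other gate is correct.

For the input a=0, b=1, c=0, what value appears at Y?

1

Propagate with N4 forced: N1=0, N2=0, N3=0, N4=0 [stuck-at-0], N5=0, N6=1.
So Y = 1. (Without the fault it would be 0.)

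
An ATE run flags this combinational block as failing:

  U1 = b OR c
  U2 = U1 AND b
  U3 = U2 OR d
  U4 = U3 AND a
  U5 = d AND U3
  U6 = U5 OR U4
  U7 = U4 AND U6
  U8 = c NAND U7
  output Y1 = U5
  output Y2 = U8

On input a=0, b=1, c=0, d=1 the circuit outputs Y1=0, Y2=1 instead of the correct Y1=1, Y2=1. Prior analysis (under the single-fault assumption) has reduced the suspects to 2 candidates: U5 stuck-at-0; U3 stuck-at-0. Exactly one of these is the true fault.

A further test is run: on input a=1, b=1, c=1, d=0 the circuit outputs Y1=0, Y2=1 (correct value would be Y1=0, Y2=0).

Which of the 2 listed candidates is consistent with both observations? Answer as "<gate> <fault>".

U3 stuck-at-0

Evaluate each candidate on input a=1, b=1, c=1, d=0:
  U5 stuck-at-0: U1=1, U2=1, U3=1, U4=1, U5=0 [stuck-at-0], U6=1, U7=1, U8=0 → Y1=0, Y2=0 — eliminated
  U3 stuck-at-0: U1=1, U2=1, U3=0 [stuck-at-0], U4=0, U5=0, U6=0, U7=0, U8=1 → Y1=0, Y2=1 — matches
Only U3 stuck-at-0 reproduces the observed Y1=0, Y2=1.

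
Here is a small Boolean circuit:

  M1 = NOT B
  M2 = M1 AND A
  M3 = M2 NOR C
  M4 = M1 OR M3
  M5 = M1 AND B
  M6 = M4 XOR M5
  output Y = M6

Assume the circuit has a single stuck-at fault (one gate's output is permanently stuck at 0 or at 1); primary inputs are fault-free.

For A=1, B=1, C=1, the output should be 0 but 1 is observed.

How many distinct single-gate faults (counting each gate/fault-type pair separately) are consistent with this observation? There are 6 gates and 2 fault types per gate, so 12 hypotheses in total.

4

Fault-free: M1=0, M2=0, M3=0, M4=0, M5=0, M6=0 → 0. Observed 1.
  M1 stuck-at-0: output 0 ✗
  M1 stuck-at-1: output 0 ✗
  M2 stuck-at-0: output 0 ✗
  M2 stuck-at-1: output 0 ✗
  M3 stuck-at-0: output 0 ✗
  M3 stuck-at-1: output 1 ✓
  M4 stuck-at-0: output 0 ✗
  M4 stuck-at-1: output 1 ✓
  M5 stuck-at-0: output 0 ✗
  M5 stuck-at-1: output 1 ✓
  M6 stuck-at-0: output 0 ✗
  M6 stuck-at-1: output 1 ✓
Consistent faults: {M3 stuck-at-1, M4 stuck-at-1, M5 stuck-at-1, M6 stuck-at-1} — 4 in all.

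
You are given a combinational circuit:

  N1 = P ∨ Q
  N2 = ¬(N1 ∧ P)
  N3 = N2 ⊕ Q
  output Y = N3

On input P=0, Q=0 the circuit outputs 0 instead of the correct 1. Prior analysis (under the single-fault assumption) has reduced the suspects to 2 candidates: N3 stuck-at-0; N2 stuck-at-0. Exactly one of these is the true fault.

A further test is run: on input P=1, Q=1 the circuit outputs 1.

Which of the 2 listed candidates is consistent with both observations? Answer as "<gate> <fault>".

Evaluate each candidate on input P=1, Q=1:
  N3 stuck-at-0: N1=1, N2=0, N3=0 [stuck-at-0] → 0 — eliminated
  N2 stuck-at-0: N1=1, N2=0 [stuck-at-0], N3=1 → 1 — matches
Only N2 stuck-at-0 reproduces the observed 1.

N2 stuck-at-0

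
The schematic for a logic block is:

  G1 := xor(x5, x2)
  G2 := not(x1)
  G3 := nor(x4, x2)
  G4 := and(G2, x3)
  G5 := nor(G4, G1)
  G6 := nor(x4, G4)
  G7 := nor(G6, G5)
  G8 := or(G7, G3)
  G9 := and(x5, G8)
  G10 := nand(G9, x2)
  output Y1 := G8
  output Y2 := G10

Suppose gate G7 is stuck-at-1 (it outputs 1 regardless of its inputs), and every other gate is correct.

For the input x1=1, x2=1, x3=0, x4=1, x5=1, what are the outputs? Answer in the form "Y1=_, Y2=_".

Y1=1, Y2=0

Propagate with G7 forced: G1=0, G2=0, G3=0, G4=0, G5=1, G6=0, G7=1 [stuck-at-1], G8=1, G9=1, G10=0.
So the outputs are Y1=1, Y2=0. (Without the fault they would be Y1=0, Y2=1.)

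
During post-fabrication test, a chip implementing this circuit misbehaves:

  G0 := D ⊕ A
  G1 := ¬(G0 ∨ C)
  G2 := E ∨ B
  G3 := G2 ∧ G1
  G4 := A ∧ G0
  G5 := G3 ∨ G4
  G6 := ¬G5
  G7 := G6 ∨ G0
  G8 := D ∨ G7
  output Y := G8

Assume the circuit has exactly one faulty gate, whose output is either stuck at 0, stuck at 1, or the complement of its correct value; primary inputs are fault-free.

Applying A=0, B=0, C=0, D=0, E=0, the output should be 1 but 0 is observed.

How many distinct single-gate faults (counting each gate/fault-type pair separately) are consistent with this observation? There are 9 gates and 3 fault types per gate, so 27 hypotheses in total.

Fault-free: G0=0, G1=1, G2=0, G3=0, G4=0, G5=0, G6=1, G7=1, G8=1 → 1. Observed 0.
  G0: none of the 3 fault types match ✗
  G1: none of the 3 fault types match ✗
  G2: stuck-at-1, inverted output ✓; others ✗
  G3: stuck-at-1, inverted output ✓; others ✗
  G4: stuck-at-1, inverted output ✓; others ✗
  G5: stuck-at-1, inverted output ✓; others ✗
  G6: stuck-at-0, inverted output ✓; others ✗
  G7: stuck-at-0, inverted output ✓; others ✗
  G8: stuck-at-0, inverted output ✓; others ✗
Consistent faults: {G2 stuck-at-1, G2 inverted output, G3 stuck-at-1, G3 inverted output, G4 stuck-at-1, G4 inverted output, G5 stuck-at-1, G5 inverted output, G6 stuck-at-0, G6 inverted output, G7 stuck-at-0, G7 inverted output, G8 stuck-at-0, G8 inverted output} — 14 in all.

14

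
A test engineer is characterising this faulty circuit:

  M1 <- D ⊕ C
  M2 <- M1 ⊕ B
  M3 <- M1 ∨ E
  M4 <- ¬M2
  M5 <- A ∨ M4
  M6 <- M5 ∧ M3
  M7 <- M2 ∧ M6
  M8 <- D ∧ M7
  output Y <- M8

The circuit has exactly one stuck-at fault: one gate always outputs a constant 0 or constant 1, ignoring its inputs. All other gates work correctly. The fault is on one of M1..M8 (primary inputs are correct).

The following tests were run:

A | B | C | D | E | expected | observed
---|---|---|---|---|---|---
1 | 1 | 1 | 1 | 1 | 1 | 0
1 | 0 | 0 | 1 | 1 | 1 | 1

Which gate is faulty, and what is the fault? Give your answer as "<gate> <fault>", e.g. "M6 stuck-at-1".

M1 stuck-at-1

Fault-free values for test 1 (A=1, B=1, C=1, D=1, E=1): M1=0, M2=1, M3=1, M4=0, M5=1, M6=1, M7=1, M8=1, giving Y=1. Observed 0.
Test 1: faults giving observed 0 are {M1 stuck-at-1, M2 stuck-at-0, M3 stuck-at-0, M5 stuck-at-0, M6 stuck-at-0, M7 stuck-at-0, M8 stuck-at-0}.
Test 2 (A=1, B=0, C=0, D=1, E=1): fault-free M1=1, M2=1, M3=1, M4=0, M5=1, M6=1, M7=1, M8=1 → 1; observed 1. Eliminates M2 stuck-at-0, M3 stuck-at-0, M5 stuck-at-0, M6 stuck-at-0, M7 stuck-at-0, M8 stuck-at-0.
Only M1 stuck-at-1 is consistent with every test.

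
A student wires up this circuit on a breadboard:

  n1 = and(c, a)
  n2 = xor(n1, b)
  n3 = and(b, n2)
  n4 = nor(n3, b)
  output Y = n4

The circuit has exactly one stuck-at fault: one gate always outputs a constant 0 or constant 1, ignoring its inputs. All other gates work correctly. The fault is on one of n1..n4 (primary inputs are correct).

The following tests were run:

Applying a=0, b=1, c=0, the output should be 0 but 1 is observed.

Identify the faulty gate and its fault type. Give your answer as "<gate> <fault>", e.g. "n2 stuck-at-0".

n4 stuck-at-1

Fault-free values for test 1 (a=0, b=1, c=0): n1=0, n2=1, n3=1, n4=0, giving Y=0. Observed 1.
Test 1: faults giving observed 1 are {n4 stuck-at-1}.
Only n4 stuck-at-1 is consistent with every test.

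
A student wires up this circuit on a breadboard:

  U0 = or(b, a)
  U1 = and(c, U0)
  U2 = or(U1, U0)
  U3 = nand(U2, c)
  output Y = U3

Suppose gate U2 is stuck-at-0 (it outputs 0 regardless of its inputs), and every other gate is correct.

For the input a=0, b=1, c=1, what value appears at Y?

1

Propagate with U2 forced: U0=1, U1=1, U2=0 [stuck-at-0], U3=1.
So Y = 1. (Without the fault it would be 0.)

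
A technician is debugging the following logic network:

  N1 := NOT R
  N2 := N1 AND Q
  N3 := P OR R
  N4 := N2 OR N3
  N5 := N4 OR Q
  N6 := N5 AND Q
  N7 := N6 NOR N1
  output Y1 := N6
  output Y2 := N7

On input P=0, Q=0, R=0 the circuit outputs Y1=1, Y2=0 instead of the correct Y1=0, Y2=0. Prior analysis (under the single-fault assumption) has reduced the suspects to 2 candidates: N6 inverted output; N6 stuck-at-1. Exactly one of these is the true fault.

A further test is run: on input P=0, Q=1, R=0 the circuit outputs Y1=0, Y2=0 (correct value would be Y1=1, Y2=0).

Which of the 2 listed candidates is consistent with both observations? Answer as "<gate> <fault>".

N6 inverted output

Evaluate each candidate on input P=0, Q=1, R=0:
  N6 inverted output: N1=1, N2=1, N3=0, N4=1, N5=1, N6=0 [inverted output], N7=0 → Y1=0, Y2=0 — matches
  N6 stuck-at-1: N1=1, N2=1, N3=0, N4=1, N5=1, N6=1 [stuck-at-1], N7=0 → Y1=1, Y2=0 — eliminated
Only N6 inverted output reproduces the observed Y1=0, Y2=0.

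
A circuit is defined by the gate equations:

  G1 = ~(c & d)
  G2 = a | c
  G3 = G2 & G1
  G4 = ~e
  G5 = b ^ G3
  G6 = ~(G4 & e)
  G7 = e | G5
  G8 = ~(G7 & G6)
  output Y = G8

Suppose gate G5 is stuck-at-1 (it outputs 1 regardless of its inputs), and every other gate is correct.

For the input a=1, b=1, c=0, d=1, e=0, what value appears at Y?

0

Propagate with G5 forced: G1=1, G2=1, G3=1, G4=1, G5=1 [stuck-at-1], G6=1, G7=1, G8=0.
So Y = 0. (Without the fault it would be 1.)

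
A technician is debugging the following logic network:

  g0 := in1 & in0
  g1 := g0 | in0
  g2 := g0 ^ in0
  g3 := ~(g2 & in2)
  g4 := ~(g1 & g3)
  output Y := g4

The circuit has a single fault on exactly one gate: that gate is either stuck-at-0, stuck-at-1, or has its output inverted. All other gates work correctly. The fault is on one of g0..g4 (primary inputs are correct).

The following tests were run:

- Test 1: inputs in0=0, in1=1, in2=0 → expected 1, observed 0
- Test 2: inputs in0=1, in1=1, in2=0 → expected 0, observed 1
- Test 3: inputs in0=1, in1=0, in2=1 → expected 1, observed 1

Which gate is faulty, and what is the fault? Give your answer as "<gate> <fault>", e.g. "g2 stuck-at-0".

Fault-free values for test 1 (in0=0, in1=1, in2=0): g0=0, g1=0, g2=0, g3=1, g4=1, giving Y=1. Observed 0.
Test 1: faults giving observed 0 are {g0 stuck-at-1, g0 inverted output, g1 stuck-at-1, g1 inverted output, g4 stuck-at-0, g4 inverted output}.
Test 2 (in0=1, in1=1, in2=0): fault-free g0=1, g1=1, g2=0, g3=1, g4=0 → 0; observed 1. Eliminates g0 stuck-at-1, g0 inverted output, g1 stuck-at-1, g4 stuck-at-0.
Test 3 (in0=1, in1=0, in2=1): fault-free g0=0, g1=1, g2=1, g3=0, g4=1 → 1; observed 1. Eliminates g4 inverted output.
Only g1 inverted output is consistent with every test.

g1 inverted output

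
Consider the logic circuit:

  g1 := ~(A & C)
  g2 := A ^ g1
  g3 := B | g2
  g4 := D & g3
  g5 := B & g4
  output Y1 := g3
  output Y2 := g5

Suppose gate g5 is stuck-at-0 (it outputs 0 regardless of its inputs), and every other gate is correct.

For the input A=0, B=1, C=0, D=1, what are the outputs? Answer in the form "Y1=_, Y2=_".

Y1=1, Y2=0

Propagate with g5 forced: g1=1, g2=1, g3=1, g4=1, g5=0 [stuck-at-0].
So the outputs are Y1=1, Y2=0. (Without the fault they would be Y1=1, Y2=1.)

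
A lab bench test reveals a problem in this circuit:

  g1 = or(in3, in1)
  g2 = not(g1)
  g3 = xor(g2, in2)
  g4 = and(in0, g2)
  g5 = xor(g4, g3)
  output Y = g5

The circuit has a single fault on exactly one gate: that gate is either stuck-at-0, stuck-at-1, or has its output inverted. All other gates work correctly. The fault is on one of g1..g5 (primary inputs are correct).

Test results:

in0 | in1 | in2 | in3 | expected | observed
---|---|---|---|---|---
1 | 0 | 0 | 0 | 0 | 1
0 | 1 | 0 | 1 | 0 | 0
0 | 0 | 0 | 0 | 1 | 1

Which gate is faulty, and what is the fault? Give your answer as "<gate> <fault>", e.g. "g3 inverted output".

g4 stuck-at-0

Fault-free values for test 1 (in0=1, in1=0, in2=0, in3=0): g1=0, g2=1, g3=1, g4=1, g5=0, giving Y=0. Observed 1.
Test 1: faults giving observed 1 are {g3 stuck-at-0, g3 inverted output, g4 stuck-at-0, g4 inverted output, g5 stuck-at-1, g5 inverted output}.
Test 2 (in0=0, in1=1, in2=0, in3=1): fault-free g1=1, g2=0, g3=0, g4=0, g5=0 → 0; observed 0. Eliminates g3 inverted output, g4 inverted output, g5 stuck-at-1, g5 inverted output.
Test 3 (in0=0, in1=0, in2=0, in3=0): fault-free g1=0, g2=1, g3=1, g4=0, g5=1 → 1; observed 1. Eliminates g3 stuck-at-0.
Only g4 stuck-at-0 is consistent with every test.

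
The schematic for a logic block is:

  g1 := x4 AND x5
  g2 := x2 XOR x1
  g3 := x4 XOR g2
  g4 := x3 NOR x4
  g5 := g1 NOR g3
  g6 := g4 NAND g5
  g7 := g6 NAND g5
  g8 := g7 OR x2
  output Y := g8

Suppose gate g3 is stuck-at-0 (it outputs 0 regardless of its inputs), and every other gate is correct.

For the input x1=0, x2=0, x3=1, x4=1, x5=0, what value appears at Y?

Propagate with g3 forced: g1=0, g2=0, g3=0 [stuck-at-0], g4=0, g5=1, g6=1, g7=0, g8=0.
So Y = 0. (Without the fault it would be 1.)

0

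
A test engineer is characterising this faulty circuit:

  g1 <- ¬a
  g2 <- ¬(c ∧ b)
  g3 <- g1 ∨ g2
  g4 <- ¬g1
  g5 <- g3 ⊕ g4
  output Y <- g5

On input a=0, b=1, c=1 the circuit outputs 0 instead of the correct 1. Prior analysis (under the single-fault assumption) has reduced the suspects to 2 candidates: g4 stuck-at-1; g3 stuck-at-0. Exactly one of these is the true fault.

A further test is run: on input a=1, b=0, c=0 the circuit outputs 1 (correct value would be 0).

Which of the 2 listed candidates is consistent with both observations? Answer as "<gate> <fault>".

Evaluate each candidate on input a=1, b=0, c=0:
  g4 stuck-at-1: g1=0, g2=1, g3=1, g4=1 [stuck-at-1], g5=0 → 0 — eliminated
  g3 stuck-at-0: g1=0, g2=1, g3=0 [stuck-at-0], g4=1, g5=1 → 1 — matches
Only g3 stuck-at-0 reproduces the observed 1.

g3 stuck-at-0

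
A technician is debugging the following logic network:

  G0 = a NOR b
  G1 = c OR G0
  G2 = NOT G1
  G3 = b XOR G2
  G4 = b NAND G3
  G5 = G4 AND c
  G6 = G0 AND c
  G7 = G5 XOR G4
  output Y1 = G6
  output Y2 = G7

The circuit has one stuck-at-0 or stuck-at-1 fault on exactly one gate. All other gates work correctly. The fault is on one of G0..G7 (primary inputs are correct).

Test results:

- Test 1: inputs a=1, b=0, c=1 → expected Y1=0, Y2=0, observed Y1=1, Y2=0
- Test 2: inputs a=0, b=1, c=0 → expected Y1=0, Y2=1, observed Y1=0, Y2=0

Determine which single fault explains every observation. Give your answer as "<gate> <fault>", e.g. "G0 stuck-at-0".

G0 stuck-at-1

Fault-free values for test 1 (a=1, b=0, c=1): G0=0, G1=1, G2=0, G3=0, G4=1, G5=1, G6=0, G7=0, giving Y1=0, Y2=0. Observed Y1=1, Y2=0.
Test 1: faults giving observed Y1=1, Y2=0 are {G0 stuck-at-1, G6 stuck-at-1}.
Test 2 (a=0, b=1, c=0): fault-free G0=0, G1=0, G2=1, G3=0, G4=1, G5=0, G6=0, G7=1 → Y1=0, Y2=1; observed Y1=0, Y2=0. Eliminates G6 stuck-at-1.
Only G0 stuck-at-1 is consistent with every test.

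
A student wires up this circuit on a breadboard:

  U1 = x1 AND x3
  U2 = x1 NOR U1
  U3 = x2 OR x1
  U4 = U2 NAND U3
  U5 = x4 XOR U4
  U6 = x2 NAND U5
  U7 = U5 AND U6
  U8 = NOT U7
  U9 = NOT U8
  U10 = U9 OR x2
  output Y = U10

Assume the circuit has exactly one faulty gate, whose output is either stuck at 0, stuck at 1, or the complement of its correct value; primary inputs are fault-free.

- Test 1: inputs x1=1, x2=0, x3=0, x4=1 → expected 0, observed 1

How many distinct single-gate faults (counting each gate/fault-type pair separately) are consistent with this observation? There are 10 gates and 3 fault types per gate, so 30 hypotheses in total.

Fault-free: U1=0, U2=0, U3=1, U4=1, U5=0, U6=1, U7=0, U8=1, U9=0, U10=0 → 0. Observed 1.
  U1: none of the 3 fault types match ✗
  U2: stuck-at-1, inverted output ✓; others ✗
  U3: none of the 3 fault types match ✗
  U4: stuck-at-0, inverted output ✓; others ✗
  U5: stuck-at-1, inverted output ✓; others ✗
  U6: none of the 3 fault types match ✗
  U7: stuck-at-1, inverted output ✓; others ✗
  U8: stuck-at-0, inverted output ✓; others ✗
  U9: stuck-at-1, inverted output ✓; others ✗
  U10: stuck-at-1, inverted output ✓; others ✗
Consistent faults: {U2 stuck-at-1, U2 inverted output, U4 stuck-at-0, U4 inverted output, U5 stuck-at-1, U5 inverted output, U7 stuck-at-1, U7 inverted output, U8 stuck-at-0, U8 inverted output, U9 stuck-at-1, U9 inverted output, U10 stuck-at-1, U10 inverted output} — 14 in all.

14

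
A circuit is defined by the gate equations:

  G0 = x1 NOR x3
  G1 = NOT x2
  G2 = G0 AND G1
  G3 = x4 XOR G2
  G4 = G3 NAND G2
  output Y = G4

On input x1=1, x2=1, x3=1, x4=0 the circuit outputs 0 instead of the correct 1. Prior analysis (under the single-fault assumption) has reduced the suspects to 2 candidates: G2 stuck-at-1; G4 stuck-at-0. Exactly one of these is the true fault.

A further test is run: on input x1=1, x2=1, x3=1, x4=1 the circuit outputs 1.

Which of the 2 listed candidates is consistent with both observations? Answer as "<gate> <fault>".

G2 stuck-at-1

Evaluate each candidate on input x1=1, x2=1, x3=1, x4=1:
  G2 stuck-at-1: G0=0, G1=0, G2=1 [stuck-at-1], G3=0, G4=1 → 1 — matches
  G4 stuck-at-0: G0=0, G1=0, G2=0, G3=1, G4=0 [stuck-at-0] → 0 — eliminated
Only G2 stuck-at-1 reproduces the observed 1.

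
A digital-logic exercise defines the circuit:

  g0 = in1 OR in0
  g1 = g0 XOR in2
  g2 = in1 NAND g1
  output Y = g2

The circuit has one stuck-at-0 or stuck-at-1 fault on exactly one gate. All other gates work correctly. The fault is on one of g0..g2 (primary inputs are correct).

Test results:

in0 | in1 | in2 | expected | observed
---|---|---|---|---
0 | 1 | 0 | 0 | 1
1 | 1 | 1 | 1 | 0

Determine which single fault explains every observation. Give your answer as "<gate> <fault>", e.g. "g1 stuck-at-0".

Fault-free values for test 1 (in0=0, in1=1, in2=0): g0=1, g1=1, g2=0, giving Y=0. Observed 1.
Test 1: faults giving observed 1 are {g0 stuck-at-0, g1 stuck-at-0, g2 stuck-at-1}.
Test 2 (in0=1, in1=1, in2=1): fault-free g0=1, g1=0, g2=1 → 1; observed 0. Eliminates g1 stuck-at-0, g2 stuck-at-1.
Only g0 stuck-at-0 is consistent with every test.

g0 stuck-at-0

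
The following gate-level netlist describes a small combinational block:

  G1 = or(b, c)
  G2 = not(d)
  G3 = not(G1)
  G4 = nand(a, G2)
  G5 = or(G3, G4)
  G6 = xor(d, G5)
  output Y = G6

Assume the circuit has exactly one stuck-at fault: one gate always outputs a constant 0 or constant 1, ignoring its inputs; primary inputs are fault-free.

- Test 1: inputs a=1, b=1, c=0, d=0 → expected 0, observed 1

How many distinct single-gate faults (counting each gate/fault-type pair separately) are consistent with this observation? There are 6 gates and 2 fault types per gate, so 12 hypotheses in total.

6

Fault-free: G1=1, G2=1, G3=0, G4=0, G5=0, G6=0 → 0. Observed 1.
  G1 stuck-at-0: output 1 ✓
  G1 stuck-at-1: output 0 ✗
  G2 stuck-at-0: output 1 ✓
  G2 stuck-at-1: output 0 ✗
  G3 stuck-at-0: output 0 ✗
  G3 stuck-at-1: output 1 ✓
  G4 stuck-at-0: output 0 ✗
  G4 stuck-at-1: output 1 ✓
  G5 stuck-at-0: output 0 ✗
  G5 stuck-at-1: output 1 ✓
  G6 stuck-at-0: output 0 ✗
  G6 stuck-at-1: output 1 ✓
Consistent faults: {G1 stuck-at-0, G2 stuck-at-0, G3 stuck-at-1, G4 stuck-at-1, G5 stuck-at-1, G6 stuck-at-1} — 6 in all.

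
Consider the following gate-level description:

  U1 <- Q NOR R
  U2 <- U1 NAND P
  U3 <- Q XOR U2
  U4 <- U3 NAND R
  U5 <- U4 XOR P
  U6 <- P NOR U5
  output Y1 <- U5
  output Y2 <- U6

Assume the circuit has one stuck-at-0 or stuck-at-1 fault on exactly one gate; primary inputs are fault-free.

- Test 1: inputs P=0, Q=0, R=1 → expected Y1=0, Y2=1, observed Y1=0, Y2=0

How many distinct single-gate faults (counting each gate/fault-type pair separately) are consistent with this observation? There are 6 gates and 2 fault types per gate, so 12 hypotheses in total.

Fault-free: U1=0, U2=1, U3=1, U4=0, U5=0, U6=1 → Y1=0, Y2=1. Observed Y1=0, Y2=0.
  U1 stuck-at-0: output Y1=0, Y2=1 ✗
  U1 stuck-at-1: output Y1=0, Y2=1 ✗
  U2 stuck-at-0: output Y1=1, Y2=0 ✗
  U2 stuck-at-1: output Y1=0, Y2=1 ✗
  U3 stuck-at-0: output Y1=1, Y2=0 ✗
  U3 stuck-at-1: output Y1=0, Y2=1 ✗
  U4 stuck-at-0: output Y1=0, Y2=1 ✗
  U4 stuck-at-1: output Y1=1, Y2=0 ✗
  U5 stuck-at-0: output Y1=0, Y2=1 ✗
  U5 stuck-at-1: output Y1=1, Y2=0 ✗
  U6 stuck-at-0: output Y1=0, Y2=0 ✓
  U6 stuck-at-1: output Y1=0, Y2=1 ✗
Consistent faults: {U6 stuck-at-0} — 1 in all.

1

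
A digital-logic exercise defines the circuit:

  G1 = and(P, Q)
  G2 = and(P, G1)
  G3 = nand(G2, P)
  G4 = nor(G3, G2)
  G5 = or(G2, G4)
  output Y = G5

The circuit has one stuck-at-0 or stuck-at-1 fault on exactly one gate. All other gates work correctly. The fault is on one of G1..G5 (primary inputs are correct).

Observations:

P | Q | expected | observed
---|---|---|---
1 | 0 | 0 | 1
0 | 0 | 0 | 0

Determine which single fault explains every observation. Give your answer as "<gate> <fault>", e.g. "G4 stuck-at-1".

Fault-free values for test 1 (P=1, Q=0): G1=0, G2=0, G3=1, G4=0, G5=0, giving Y=0. Observed 1.
Test 1: faults giving observed 1 are {G1 stuck-at-1, G2 stuck-at-1, G3 stuck-at-0, G4 stuck-at-1, G5 stuck-at-1}.
Test 2 (P=0, Q=0): fault-free G1=0, G2=0, G3=1, G4=0, G5=0 → 0; observed 0. Eliminates G2 stuck-at-1, G3 stuck-at-0, G4 stuck-at-1, G5 stuck-at-1.
Only G1 stuck-at-1 is consistent with every test.

G1 stuck-at-1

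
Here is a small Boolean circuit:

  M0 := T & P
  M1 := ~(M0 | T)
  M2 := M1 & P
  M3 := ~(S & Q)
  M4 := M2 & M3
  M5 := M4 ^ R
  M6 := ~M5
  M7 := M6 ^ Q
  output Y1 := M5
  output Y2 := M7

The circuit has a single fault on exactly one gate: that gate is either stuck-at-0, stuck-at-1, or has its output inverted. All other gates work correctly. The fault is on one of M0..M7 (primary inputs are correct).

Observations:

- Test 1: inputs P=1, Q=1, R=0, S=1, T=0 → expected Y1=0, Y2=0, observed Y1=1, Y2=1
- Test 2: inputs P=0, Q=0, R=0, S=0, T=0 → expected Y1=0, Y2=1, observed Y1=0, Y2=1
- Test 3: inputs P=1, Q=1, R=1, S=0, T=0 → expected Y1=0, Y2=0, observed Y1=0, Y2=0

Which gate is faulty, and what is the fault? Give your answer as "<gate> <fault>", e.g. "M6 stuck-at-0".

M3 stuck-at-1

Fault-free values for test 1 (P=1, Q=1, R=0, S=1, T=0): M0=0, M1=1, M2=1, M3=0, M4=0, M5=0, M6=1, M7=0, giving Y1=0, Y2=0. Observed Y1=1, Y2=1.
Test 1: faults giving observed Y1=1, Y2=1 are {M3 stuck-at-1, M3 inverted output, M4 stuck-at-1, M4 inverted output, M5 stuck-at-1, M5 inverted output}.
Test 2 (P=0, Q=0, R=0, S=0, T=0): fault-free M0=0, M1=1, M2=0, M3=1, M4=0, M5=0, M6=1, M7=1 → Y1=0, Y2=1; observed Y1=0, Y2=1. Eliminates M4 stuck-at-1, M4 inverted output, M5 stuck-at-1, M5 inverted output.
Test 3 (P=1, Q=1, R=1, S=0, T=0): fault-free M0=0, M1=1, M2=1, M3=1, M4=1, M5=0, M6=1, M7=0 → Y1=0, Y2=0; observed Y1=0, Y2=0. Eliminates M3 inverted output.
Only M3 stuck-at-1 is consistent with every test.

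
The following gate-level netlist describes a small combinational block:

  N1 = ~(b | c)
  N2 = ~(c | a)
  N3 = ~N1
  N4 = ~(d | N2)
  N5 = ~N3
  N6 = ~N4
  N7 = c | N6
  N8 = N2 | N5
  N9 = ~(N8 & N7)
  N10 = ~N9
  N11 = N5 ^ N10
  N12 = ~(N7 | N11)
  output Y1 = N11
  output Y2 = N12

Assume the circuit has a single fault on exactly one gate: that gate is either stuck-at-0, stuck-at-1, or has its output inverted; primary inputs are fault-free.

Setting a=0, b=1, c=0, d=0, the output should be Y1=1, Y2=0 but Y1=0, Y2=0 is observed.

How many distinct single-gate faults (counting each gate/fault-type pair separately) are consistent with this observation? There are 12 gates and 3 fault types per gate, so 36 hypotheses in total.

14

Fault-free: N1=0, N2=1, N3=1, N4=0, N5=0, N6=1, N7=1, N8=1, N9=0, N10=1, N11=1, N12=0 → Y1=1, Y2=0. Observed Y1=0, Y2=0.
  N1: stuck-at-1, inverted output ✓; others ✗
  N2: none of the 3 fault types match ✗
  N3: stuck-at-0, inverted output ✓; others ✗
  N4: none of the 3 fault types match ✗
  N5: stuck-at-1, inverted output ✓; others ✗
  N6: none of the 3 fault types match ✗
  N7: none of the 3 fault types match ✗
  N8: stuck-at-0, inverted output ✓; others ✗
  N9: stuck-at-1, inverted output ✓; others ✗
  N10: stuck-at-0, inverted output ✓; others ✗
  N11: stuck-at-0, inverted output ✓; others ✗
  N12: none of the 3 fault types match ✗
Consistent faults: {N1 stuck-at-1, N1 inverted output, N3 stuck-at-0, N3 inverted output, N5 stuck-at-1, N5 inverted output, N8 stuck-at-0, N8 inverted output, N9 stuck-at-1, N9 inverted output, N10 stuck-at-0, N10 inverted output, N11 stuck-at-0, N11 inverted output} — 14 in all.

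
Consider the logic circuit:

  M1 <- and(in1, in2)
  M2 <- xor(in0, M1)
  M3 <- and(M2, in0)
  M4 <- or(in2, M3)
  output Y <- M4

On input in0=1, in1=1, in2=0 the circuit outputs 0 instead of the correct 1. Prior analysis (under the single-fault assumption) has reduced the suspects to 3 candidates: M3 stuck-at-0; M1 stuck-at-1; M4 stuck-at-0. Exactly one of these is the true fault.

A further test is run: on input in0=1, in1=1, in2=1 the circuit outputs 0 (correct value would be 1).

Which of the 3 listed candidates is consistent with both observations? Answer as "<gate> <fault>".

Evaluate each candidate on input in0=1, in1=1, in2=1:
  M3 stuck-at-0: M1=1, M2=0, M3=0 [stuck-at-0], M4=1 → 1 — eliminated
  M1 stuck-at-1: M1=1 [stuck-at-1], M2=0, M3=0, M4=1 → 1 — eliminated
  M4 stuck-at-0: M1=1, M2=0, M3=0, M4=0 [stuck-at-0] → 0 — matches
Only M4 stuck-at-0 reproduces the observed 0.

M4 stuck-at-0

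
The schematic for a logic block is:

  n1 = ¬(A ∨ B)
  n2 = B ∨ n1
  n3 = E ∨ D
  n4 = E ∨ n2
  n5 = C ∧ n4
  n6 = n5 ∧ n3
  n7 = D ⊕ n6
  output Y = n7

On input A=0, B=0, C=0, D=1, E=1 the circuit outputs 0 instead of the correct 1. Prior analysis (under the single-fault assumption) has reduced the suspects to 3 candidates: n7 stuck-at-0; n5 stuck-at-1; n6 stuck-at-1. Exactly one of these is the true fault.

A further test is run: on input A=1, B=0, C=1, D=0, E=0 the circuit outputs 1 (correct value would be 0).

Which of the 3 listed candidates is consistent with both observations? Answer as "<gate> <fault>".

n6 stuck-at-1

Evaluate each candidate on input A=1, B=0, C=1, D=0, E=0:
  n7 stuck-at-0: n1=0, n2=0, n3=0, n4=0, n5=0, n6=0, n7=0 [stuck-at-0] → 0 — eliminated
  n5 stuck-at-1: n1=0, n2=0, n3=0, n4=0, n5=1 [stuck-at-1], n6=0, n7=0 → 0 — eliminated
  n6 stuck-at-1: n1=0, n2=0, n3=0, n4=0, n5=0, n6=1 [stuck-at-1], n7=1 → 1 — matches
Only n6 stuck-at-1 reproduces the observed 1.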